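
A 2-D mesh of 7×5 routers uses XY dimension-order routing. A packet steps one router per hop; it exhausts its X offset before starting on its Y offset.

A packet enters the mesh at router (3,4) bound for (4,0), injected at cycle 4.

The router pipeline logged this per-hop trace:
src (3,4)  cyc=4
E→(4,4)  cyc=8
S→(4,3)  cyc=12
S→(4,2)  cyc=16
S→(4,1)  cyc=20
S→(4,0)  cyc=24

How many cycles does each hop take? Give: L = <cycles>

L = 4

From hop 0 (4) to hop 1 (8): +4 cycles.
Per-hop latency L = Δcyc = 4.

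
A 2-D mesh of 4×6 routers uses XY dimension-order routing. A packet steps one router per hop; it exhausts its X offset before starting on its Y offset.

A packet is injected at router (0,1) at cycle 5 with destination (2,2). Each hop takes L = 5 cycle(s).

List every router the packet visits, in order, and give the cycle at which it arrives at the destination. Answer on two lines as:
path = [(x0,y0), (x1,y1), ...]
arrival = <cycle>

path = [(0,1), (1,1), (2,1), (2,2)]
arrival = 20

t=5: at (0,1)
t=10: at (1,1) after E
t=15: at (2,1) after E
t=20: at (2,2) after N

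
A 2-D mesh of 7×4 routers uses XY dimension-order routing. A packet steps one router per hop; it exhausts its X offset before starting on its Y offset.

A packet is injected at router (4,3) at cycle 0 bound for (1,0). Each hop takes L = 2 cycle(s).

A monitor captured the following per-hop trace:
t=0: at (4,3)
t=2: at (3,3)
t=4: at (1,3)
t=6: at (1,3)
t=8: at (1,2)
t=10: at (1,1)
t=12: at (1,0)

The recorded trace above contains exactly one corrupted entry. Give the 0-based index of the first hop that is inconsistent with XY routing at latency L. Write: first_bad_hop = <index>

hop 1: step (-1,+0), +2 cyc — ok
hop 2: step (-2,+0), +2 cyc — BAD: non-unit step

first_bad_hop = 2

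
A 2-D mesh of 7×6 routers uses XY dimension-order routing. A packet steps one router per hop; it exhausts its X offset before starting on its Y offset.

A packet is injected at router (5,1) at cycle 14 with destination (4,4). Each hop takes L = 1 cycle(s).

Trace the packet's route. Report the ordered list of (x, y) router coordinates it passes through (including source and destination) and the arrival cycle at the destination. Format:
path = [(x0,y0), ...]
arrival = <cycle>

#0 — 5,1 | c14
#1 — 4,1 | c15 | W
#2 — 4,2 | c16 | N
#3 — 4,3 | c17 | N
#4 — 4,4 | c18 | N

path = [(5,1), (4,1), (4,2), (4,3), (4,4)]
arrival = 18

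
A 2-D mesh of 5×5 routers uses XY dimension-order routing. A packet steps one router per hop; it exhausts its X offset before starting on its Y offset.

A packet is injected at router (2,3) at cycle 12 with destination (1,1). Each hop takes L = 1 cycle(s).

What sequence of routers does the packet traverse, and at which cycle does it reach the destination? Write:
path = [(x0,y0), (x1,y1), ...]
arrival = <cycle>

path = [(2,3), (1,3), (1,2), (1,1)]
arrival = 15

t=12: at (2,3)
t=13: at (1,3) after W
t=14: at (1,2) after S
t=15: at (1,1) after S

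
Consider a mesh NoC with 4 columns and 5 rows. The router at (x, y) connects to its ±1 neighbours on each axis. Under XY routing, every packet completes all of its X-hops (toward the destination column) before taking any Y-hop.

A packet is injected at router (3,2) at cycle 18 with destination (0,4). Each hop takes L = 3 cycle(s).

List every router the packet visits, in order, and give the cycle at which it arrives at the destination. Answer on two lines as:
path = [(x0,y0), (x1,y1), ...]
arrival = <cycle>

path = [(3,2), (2,2), (1,2), (0,2), (0,3), (0,4)]
arrival = 33

t=18: at (3,2)
t=21: at (2,2) after W
t=24: at (1,2) after W
t=27: at (0,2) after W
t=30: at (0,3) after N
t=33: at (0,4) after N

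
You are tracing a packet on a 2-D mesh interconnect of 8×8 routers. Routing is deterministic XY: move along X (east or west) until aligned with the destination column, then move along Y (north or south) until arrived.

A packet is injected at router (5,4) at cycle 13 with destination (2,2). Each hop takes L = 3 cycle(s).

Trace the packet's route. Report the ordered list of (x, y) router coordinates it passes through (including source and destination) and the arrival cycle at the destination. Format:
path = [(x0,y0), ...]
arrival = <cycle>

path = [(5,4), (4,4), (3,4), (2,4), (2,3), (2,2)]
arrival = 28

t=13: at (5,4)
t=16: at (4,4) after W
t=19: at (3,4) after W
t=22: at (2,4) after W
t=25: at (2,3) after S
t=28: at (2,2) after S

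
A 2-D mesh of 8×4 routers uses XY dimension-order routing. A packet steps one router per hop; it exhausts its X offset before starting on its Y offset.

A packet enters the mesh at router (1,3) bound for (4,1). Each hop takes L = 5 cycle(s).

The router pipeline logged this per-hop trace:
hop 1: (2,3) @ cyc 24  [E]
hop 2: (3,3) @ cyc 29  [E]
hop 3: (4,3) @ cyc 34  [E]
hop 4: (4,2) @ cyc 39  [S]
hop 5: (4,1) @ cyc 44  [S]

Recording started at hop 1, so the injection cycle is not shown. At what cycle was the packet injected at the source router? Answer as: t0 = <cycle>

At hop 1 the cycle is 24; in general cyc_k = t0 + kL.
t0 = cyc[1] − L = 24 − 5 = 19.

t0 = 19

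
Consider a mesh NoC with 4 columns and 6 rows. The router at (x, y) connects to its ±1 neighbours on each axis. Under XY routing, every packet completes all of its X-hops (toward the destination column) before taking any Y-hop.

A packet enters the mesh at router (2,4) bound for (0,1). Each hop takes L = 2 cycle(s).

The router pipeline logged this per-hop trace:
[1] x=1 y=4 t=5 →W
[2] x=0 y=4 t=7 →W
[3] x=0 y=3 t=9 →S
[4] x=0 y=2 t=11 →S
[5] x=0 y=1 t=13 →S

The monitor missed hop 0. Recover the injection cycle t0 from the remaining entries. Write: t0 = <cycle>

cyc[1] = 5 and cyc[k] = t0 + k·L for every k.
Therefore t0 = 5 − L = 3.

t0 = 3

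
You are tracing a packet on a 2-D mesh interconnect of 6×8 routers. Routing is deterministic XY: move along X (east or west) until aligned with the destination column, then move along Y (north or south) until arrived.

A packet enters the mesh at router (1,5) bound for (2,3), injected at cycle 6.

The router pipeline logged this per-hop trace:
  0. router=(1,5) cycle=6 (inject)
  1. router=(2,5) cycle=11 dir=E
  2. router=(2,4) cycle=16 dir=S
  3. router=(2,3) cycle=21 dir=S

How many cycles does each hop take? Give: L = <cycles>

L = 5

cyc[1] − cyc[0] = 11 − 6 = 5.
Per-hop latency L = Δcyc = 5.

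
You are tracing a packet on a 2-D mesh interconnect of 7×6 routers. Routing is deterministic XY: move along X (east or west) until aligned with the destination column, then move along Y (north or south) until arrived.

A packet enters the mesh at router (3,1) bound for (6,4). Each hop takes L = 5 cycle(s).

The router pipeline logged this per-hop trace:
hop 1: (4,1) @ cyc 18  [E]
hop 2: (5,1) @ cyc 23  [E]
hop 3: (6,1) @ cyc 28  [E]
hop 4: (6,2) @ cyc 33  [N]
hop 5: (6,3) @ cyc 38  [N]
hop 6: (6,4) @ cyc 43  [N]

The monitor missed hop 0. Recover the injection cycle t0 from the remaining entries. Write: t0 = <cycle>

Hop 1 reached at cycle 18; hop k is at t0 + k·L.
So t0 = 18 − 1·5 = 13.

t0 = 13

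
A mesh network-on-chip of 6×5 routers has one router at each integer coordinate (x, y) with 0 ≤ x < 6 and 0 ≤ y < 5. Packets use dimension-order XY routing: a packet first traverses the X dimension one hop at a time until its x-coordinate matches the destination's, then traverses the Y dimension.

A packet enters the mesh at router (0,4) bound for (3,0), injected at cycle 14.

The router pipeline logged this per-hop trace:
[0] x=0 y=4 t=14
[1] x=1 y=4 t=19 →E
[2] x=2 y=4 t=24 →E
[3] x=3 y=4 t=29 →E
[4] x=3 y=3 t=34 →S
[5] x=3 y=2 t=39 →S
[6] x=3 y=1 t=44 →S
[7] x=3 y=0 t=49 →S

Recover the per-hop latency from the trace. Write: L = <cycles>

L = 5

Δcyc across hop 0→1: 19 − 14 = 5.
One hop costs L cycles, so L = 5.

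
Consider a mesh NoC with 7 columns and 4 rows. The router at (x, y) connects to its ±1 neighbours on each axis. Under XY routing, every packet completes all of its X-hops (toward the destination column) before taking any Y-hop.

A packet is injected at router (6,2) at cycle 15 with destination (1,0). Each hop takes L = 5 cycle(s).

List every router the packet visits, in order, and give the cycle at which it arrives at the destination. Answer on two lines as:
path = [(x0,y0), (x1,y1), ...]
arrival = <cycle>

path = [(6,2), (5,2), (4,2), (3,2), (2,2), (1,2), (1,1), (1,0)]
arrival = 50

hop 0: (6,2) @ cyc 15
hop 1: (5,2) @ cyc 20  [W]
hop 2: (4,2) @ cyc 25  [W]
hop 3: (3,2) @ cyc 30  [W]
hop 4: (2,2) @ cyc 35  [W]
hop 5: (1,2) @ cyc 40  [W]
hop 6: (1,1) @ cyc 45  [S]
hop 7: (1,0) @ cyc 50  [S]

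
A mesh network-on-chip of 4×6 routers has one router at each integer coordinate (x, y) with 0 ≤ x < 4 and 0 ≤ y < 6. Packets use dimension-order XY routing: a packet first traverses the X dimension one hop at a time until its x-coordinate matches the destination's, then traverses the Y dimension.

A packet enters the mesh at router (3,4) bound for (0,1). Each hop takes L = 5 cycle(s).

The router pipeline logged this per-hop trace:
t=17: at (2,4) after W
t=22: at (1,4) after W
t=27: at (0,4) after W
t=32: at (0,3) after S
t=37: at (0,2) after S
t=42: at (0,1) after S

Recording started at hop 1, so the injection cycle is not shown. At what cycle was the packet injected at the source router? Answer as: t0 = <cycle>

t0 = 12

cyc[1] = 17 and cyc[k] = t0 + k·L for every k.
Therefore t0 = 17 − L = 12.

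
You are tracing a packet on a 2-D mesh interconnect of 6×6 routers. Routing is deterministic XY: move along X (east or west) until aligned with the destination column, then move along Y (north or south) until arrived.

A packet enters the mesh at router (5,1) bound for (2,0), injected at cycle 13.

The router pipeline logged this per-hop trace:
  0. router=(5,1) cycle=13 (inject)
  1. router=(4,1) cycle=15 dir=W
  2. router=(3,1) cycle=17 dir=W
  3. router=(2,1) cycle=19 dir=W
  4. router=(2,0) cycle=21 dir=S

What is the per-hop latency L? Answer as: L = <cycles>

L = 2

Δcyc across hop 0→1: 15 − 13 = 2.
Per-hop latency L = Δcyc = 2.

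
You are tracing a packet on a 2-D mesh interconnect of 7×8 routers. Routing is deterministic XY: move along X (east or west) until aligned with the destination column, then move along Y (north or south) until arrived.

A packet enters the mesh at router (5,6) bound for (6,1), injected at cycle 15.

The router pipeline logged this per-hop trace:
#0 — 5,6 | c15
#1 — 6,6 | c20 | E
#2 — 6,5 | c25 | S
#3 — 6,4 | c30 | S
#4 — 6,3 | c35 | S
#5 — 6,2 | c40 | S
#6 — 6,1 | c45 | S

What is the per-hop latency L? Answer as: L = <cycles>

L = 5

Δcyc across hop 0→1: 20 − 15 = 5.
Each hop adds L, hence L = 5.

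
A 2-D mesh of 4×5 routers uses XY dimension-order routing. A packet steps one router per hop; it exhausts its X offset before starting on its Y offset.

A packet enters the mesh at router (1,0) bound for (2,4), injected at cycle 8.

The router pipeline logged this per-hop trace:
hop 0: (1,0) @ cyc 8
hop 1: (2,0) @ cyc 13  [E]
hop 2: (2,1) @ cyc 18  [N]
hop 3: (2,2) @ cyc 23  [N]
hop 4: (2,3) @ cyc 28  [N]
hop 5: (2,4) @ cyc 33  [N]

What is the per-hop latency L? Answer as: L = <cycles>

cyc[1] − cyc[0] = 13 − 8 = 5.
One hop costs L cycles, so L = 5.

L = 5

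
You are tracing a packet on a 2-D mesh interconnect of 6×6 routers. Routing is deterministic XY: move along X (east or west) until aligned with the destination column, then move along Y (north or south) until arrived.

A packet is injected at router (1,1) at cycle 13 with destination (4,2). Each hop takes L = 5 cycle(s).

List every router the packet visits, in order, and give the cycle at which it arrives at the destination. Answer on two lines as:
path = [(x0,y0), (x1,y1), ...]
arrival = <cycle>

hop 0: (1,1) @ cyc 13
hop 1: (2,1) @ cyc 18  [E]
hop 2: (3,1) @ cyc 23  [E]
hop 3: (4,1) @ cyc 28  [E]
hop 4: (4,2) @ cyc 33  [N]

path = [(1,1), (2,1), (3,1), (4,1), (4,2)]
arrival = 33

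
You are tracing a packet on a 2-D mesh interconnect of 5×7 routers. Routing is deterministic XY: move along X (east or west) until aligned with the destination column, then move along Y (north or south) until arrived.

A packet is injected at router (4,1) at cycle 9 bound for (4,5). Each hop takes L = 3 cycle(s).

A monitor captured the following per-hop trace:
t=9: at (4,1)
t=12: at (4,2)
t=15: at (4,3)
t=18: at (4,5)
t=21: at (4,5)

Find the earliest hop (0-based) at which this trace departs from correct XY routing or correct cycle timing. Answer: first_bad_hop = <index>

first_bad_hop = 3

check 1→ d=(0,1) cyc+3: ok
check 2→ d=(0,1) cyc+3: ok
check 3→ d=(0,2) cyc+3: BAD: non-unit step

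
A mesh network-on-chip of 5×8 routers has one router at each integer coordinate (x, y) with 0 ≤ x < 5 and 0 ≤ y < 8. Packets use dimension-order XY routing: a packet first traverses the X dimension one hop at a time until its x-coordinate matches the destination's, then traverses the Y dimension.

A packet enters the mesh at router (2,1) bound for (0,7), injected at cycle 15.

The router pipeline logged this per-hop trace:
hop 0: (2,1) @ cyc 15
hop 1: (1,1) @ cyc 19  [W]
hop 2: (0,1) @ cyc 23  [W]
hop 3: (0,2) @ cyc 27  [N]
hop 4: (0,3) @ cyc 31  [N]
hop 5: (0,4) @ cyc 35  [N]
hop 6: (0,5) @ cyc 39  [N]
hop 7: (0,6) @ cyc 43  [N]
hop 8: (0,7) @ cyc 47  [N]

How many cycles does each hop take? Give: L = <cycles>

L = 4

Between hops 0 and 1 the cycle counter advances 19 − 15 = 4.
That increment is L by definition: L = 4.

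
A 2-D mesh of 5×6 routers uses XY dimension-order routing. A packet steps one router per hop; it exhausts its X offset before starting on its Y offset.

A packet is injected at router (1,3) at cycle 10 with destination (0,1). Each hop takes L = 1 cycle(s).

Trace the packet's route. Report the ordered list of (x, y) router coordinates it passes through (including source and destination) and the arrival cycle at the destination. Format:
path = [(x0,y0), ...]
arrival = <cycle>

#0 — 1,3 | c10
#1 — 0,3 | c11 | W
#2 — 0,2 | c12 | S
#3 — 0,1 | c13 | S

path = [(1,3), (0,3), (0,2), (0,1)]
arrival = 13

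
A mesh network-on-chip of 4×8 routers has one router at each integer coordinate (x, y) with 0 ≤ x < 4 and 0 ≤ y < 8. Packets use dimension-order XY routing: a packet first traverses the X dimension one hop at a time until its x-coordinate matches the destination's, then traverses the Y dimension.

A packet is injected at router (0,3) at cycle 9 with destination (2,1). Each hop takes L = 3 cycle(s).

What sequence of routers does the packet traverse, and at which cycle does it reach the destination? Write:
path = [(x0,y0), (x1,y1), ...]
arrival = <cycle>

#0 — 0,3 | c9
#1 — 1,3 | c12 | E
#2 — 2,3 | c15 | E
#3 — 2,2 | c18 | S
#4 — 2,1 | c21 | S

path = [(0,3), (1,3), (2,3), (2,2), (2,1)]
arrival = 21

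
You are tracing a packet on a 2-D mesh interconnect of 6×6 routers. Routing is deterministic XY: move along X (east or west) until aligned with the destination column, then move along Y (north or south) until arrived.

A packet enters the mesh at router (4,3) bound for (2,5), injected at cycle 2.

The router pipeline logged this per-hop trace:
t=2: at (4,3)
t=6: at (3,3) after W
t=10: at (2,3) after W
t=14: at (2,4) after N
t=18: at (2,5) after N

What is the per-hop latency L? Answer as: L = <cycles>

From hop 0 (2) to hop 1 (6): +4 cycles.
One hop costs L cycles, so L = 4.

L = 4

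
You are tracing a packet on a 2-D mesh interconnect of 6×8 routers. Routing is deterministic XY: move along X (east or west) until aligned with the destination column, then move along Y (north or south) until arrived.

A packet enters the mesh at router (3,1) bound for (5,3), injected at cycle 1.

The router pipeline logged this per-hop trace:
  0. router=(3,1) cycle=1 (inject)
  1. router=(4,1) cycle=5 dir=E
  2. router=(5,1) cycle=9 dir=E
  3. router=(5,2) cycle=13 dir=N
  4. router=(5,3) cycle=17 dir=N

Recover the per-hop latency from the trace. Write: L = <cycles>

L = 4

From hop 0 (1) to hop 1 (5): +4 cycles.
That increment is L by definition: L = 4.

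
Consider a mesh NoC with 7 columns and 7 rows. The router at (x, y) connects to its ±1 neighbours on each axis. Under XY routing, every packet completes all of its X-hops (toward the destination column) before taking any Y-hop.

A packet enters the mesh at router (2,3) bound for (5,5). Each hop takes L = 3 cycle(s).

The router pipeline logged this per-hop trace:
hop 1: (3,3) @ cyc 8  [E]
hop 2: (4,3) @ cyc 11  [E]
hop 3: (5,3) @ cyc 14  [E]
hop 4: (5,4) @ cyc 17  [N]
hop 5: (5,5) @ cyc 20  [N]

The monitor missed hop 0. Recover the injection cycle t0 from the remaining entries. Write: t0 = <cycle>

t0 = 5

Hop 1 reached at cycle 8; hop k is at t0 + k·L.
Therefore t0 = 8 − L = 5.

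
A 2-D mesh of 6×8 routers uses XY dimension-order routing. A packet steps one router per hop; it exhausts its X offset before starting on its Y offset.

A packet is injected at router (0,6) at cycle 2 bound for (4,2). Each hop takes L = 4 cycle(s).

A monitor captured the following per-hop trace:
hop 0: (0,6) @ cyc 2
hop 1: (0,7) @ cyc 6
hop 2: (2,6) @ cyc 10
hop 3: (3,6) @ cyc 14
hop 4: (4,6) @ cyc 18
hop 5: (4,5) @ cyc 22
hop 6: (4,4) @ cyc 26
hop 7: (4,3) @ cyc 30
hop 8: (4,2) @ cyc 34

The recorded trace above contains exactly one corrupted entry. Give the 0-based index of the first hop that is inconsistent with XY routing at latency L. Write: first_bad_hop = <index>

first_bad_hop = 1

hop 1: step (+0,+1), +4 cyc — BAD: Y-move but x=0≠4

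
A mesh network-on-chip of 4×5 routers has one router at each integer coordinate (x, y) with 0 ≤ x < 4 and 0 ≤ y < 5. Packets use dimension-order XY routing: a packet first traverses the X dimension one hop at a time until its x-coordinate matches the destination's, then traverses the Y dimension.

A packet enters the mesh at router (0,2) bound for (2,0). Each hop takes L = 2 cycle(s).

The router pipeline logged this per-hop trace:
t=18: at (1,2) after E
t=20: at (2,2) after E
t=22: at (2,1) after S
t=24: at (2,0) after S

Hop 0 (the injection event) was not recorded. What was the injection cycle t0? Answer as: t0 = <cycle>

Hop 1 reached at cycle 18; hop k is at t0 + k·L.
t0 = cyc[1] − L = 18 − 2 = 16.

t0 = 16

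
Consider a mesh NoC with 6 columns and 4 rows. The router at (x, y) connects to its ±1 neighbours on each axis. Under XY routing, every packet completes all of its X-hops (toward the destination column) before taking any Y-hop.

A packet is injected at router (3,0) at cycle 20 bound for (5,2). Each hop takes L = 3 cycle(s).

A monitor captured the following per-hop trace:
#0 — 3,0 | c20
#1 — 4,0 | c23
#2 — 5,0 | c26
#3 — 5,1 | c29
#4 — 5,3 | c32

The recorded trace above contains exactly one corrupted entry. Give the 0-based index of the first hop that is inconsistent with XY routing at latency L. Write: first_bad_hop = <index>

first_bad_hop = 4

[1] (+1,+0) / 3c ⇒ ok
[2] (+1,+0) / 3c ⇒ ok
[3] (+0,+1) / 3c ⇒ ok
[4] (+0,+2) / 3c ⇒ BAD: non-unit step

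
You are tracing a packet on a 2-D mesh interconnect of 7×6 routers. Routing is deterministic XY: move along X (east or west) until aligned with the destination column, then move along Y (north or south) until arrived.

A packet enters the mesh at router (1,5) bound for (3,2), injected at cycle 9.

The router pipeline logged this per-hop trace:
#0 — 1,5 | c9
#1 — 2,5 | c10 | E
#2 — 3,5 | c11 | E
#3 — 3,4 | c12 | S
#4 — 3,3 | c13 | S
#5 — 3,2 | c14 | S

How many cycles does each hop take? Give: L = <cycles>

From hop 0 (9) to hop 1 (10): +1 cycles.
That increment is L by definition: L = 1.

L = 1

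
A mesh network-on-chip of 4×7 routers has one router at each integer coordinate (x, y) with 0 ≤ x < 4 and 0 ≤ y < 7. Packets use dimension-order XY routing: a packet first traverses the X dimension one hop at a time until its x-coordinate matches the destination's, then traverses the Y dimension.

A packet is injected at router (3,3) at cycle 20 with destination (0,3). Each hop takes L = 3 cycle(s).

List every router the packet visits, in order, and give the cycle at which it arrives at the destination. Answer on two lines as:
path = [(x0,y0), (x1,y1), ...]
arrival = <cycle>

path = [(3,3), (2,3), (1,3), (0,3)]
arrival = 29

[0] x=3 y=3 t=20
[1] x=2 y=3 t=23 →W
[2] x=1 y=3 t=26 →W
[3] x=0 y=3 t=29 →W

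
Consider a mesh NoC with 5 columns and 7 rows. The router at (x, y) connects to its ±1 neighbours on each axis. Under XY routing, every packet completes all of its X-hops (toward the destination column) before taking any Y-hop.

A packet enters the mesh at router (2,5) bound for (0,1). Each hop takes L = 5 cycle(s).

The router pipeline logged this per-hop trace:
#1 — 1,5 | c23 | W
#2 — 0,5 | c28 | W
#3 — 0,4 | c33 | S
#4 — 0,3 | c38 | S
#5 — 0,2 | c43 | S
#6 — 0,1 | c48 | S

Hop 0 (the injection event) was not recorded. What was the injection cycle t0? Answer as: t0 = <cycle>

t0 = 18

The first recorded entry is hop 1 at cycle 23.
t0 = cyc[1] − L = 23 − 5 = 18.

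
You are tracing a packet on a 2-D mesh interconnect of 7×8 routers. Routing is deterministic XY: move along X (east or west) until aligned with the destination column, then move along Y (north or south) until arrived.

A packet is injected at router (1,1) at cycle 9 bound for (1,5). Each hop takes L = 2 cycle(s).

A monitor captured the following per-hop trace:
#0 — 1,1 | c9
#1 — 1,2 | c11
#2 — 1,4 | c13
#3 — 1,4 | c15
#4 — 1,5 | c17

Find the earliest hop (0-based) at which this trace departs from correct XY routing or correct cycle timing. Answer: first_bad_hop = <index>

  1: Δx=+0 Δy=+1 Δt=2 [ok]
  2: Δx=+0 Δy=+2 Δt=2 [BAD: non-unit step]

first_bad_hop = 2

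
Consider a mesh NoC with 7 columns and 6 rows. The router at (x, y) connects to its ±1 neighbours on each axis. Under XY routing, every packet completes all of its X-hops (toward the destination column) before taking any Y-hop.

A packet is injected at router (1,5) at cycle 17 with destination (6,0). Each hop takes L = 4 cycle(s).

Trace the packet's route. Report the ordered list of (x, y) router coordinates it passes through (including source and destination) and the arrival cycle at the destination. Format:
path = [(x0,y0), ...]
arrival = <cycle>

t=17: at (1,5)
t=21: at (2,5) after E
t=25: at (3,5) after E
t=29: at (4,5) after E
t=33: at (5,5) after E
t=37: at (6,5) after E
t=41: at (6,4) after S
t=45: at (6,3) after S
t=49: at (6,2) after S
t=53: at (6,1) after S
t=57: at (6,0) after S

path = [(1,5), (2,5), (3,5), (4,5), (5,5), (6,5), (6,4), (6,3), (6,2), (6,1), (6,0)]
arrival = 57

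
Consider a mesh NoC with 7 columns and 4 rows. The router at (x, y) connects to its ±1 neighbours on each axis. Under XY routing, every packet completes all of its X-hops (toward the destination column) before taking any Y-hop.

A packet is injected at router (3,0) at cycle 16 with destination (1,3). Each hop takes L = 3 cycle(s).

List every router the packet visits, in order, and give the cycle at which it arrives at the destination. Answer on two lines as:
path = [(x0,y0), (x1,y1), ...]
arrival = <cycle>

hop 0: (3,0) @ cyc 16
hop 1: (2,0) @ cyc 19  [W]
hop 2: (1,0) @ cyc 22  [W]
hop 3: (1,1) @ cyc 25  [N]
hop 4: (1,2) @ cyc 28  [N]
hop 5: (1,3) @ cyc 31  [N]

path = [(3,0), (2,0), (1,0), (1,1), (1,2), (1,3)]
arrival = 31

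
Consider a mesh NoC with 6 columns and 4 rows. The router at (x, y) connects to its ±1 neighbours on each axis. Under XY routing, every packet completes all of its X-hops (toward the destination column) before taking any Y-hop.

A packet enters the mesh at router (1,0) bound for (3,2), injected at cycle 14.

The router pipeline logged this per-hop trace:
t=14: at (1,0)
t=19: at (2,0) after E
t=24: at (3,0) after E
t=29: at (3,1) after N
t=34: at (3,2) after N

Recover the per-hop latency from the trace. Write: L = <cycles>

cyc[1] − cyc[0] = 19 − 14 = 5.
Each hop adds L, hence L = 5.

L = 5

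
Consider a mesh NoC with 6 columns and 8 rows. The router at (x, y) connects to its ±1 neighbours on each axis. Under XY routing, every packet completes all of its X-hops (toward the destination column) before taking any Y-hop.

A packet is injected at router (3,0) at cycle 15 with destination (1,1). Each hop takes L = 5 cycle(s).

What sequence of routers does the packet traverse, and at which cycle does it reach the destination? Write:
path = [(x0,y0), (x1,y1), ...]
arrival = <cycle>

path = [(3,0), (2,0), (1,0), (1,1)]
arrival = 30

[0] x=3 y=0 t=15
[1] x=2 y=0 t=20 →W
[2] x=1 y=0 t=25 →W
[3] x=1 y=1 t=30 →N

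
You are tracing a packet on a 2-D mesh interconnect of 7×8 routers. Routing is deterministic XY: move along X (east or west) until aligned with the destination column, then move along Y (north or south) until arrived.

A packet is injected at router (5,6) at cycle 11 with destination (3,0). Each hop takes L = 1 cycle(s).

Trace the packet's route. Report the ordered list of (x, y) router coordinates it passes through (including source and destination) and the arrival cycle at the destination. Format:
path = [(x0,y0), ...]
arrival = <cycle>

path = [(5,6), (4,6), (3,6), (3,5), (3,4), (3,3), (3,2), (3,1), (3,0)]
arrival = 19

  0. router=(5,6) cycle=11 (inject)
  1. router=(4,6) cycle=12 dir=W
  2. router=(3,6) cycle=13 dir=W
  3. router=(3,5) cycle=14 dir=S
  4. router=(3,4) cycle=15 dir=S
  5. router=(3,3) cycle=16 dir=S
  6. router=(3,2) cycle=17 dir=S
  7. router=(3,1) cycle=18 dir=S
  8. router=(3,0) cycle=19 dir=S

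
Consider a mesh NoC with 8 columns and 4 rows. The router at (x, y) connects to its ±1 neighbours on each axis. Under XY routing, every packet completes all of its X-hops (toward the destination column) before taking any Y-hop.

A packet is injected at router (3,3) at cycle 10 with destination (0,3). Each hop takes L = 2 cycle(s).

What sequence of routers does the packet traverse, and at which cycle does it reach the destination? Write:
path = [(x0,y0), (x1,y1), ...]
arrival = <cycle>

[0] x=3 y=3 t=10
[1] x=2 y=3 t=12 →W
[2] x=1 y=3 t=14 →W
[3] x=0 y=3 t=16 →W

path = [(3,3), (2,3), (1,3), (0,3)]
arrival = 16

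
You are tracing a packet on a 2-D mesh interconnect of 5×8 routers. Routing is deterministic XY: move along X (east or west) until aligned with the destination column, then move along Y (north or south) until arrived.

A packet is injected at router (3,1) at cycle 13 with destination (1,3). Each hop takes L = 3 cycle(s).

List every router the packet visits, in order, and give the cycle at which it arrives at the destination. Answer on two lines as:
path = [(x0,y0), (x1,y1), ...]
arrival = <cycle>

path = [(3,1), (2,1), (1,1), (1,2), (1,3)]
arrival = 25

[0] x=3 y=1 t=13
[1] x=2 y=1 t=16 →W
[2] x=1 y=1 t=19 →W
[3] x=1 y=2 t=22 →N
[4] x=1 y=3 t=25 →N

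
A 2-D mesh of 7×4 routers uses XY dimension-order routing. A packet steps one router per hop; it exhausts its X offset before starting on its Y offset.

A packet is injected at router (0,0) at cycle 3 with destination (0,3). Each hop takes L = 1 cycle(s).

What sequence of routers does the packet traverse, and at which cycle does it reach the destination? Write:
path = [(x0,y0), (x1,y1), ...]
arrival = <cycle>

#0 — 0,0 | c3
#1 — 0,1 | c4 | N
#2 — 0,2 | c5 | N
#3 — 0,3 | c6 | N

path = [(0,0), (0,1), (0,2), (0,3)]
arrival = 6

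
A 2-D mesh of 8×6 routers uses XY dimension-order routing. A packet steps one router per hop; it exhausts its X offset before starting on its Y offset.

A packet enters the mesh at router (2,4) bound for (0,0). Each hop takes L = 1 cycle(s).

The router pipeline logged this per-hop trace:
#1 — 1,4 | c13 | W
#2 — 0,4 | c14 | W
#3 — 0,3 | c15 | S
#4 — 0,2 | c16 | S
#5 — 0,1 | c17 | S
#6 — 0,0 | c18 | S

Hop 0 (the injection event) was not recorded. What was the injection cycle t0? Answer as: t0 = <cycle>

t0 = 12

Hop 1 reached at cycle 13; hop k is at t0 + k·L.
Subtract one hop: t0 = 13 − 1 = 12.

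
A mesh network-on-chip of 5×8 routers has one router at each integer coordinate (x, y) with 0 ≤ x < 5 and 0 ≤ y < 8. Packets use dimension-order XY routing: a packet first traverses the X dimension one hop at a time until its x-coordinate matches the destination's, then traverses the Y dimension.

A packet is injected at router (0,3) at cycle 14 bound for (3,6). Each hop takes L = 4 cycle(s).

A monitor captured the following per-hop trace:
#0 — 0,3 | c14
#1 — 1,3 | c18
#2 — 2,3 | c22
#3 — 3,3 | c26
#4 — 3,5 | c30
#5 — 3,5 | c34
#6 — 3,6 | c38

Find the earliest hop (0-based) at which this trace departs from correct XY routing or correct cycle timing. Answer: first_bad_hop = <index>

first_bad_hop = 4

[1] (+1,+0) / 4c ⇒ ok
[2] (+1,+0) / 4c ⇒ ok
[3] (+1,+0) / 4c ⇒ ok
[4] (+0,+2) / 4c ⇒ BAD: non-unit step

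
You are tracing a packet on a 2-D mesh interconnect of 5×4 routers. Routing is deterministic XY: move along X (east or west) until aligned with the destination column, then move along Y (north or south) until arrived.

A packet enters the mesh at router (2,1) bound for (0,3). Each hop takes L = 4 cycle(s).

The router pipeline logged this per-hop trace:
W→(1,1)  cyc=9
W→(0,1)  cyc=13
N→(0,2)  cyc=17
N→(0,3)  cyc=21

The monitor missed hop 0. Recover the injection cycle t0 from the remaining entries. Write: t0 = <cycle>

The first recorded entry is hop 1 at cycle 9.
Subtract one hop: t0 = 9 − 4 = 5.

t0 = 5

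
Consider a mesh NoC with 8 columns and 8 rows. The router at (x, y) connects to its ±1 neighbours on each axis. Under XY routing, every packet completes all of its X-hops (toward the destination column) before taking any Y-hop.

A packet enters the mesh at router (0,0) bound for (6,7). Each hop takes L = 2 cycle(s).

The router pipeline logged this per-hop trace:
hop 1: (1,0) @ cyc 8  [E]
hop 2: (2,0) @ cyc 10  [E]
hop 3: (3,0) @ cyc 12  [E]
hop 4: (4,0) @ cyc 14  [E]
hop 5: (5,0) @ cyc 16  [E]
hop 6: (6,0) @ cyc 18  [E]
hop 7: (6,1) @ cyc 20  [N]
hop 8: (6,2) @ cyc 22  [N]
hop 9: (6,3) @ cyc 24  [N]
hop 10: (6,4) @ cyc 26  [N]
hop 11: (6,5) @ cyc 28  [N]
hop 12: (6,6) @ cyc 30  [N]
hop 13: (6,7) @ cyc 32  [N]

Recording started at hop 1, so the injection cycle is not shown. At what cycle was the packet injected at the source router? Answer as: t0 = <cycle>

At hop 1 the cycle is 8; in general cyc_k = t0 + kL.
Subtract one hop: t0 = 8 − 2 = 6.

t0 = 6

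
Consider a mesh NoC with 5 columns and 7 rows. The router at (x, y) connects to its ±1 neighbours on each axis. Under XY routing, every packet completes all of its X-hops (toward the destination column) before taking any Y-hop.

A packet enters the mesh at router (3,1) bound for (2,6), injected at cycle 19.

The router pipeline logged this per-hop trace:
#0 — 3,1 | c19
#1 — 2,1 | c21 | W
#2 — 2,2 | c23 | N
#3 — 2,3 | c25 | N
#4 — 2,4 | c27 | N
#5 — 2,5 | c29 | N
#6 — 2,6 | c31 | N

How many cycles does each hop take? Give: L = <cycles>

Between hops 0 and 1 the cycle counter advances 21 − 19 = 2.
One hop costs L cycles, so L = 2.

L = 2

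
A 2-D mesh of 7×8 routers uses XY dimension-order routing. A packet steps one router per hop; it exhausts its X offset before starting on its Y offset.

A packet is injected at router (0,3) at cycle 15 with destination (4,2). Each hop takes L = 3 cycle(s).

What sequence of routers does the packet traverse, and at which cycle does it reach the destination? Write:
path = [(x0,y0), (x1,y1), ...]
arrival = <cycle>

path = [(0,3), (1,3), (2,3), (3,3), (4,3), (4,2)]
arrival = 30

t=15: at (0,3)
t=18: at (1,3) after E
t=21: at (2,3) after E
t=24: at (3,3) after E
t=27: at (4,3) after E
t=30: at (4,2) after S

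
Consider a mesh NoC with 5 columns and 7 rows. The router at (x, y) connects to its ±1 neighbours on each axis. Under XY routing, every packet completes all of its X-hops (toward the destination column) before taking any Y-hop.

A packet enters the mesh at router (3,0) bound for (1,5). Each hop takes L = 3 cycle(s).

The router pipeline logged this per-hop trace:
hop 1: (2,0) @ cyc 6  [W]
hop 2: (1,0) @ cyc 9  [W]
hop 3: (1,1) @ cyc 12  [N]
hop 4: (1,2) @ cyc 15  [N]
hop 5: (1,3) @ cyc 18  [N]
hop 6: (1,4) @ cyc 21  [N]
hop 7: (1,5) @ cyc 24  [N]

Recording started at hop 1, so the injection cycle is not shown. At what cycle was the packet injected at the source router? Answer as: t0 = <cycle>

t0 = 3

The first recorded entry is hop 1 at cycle 6.
So t0 = 6 − 1·3 = 3.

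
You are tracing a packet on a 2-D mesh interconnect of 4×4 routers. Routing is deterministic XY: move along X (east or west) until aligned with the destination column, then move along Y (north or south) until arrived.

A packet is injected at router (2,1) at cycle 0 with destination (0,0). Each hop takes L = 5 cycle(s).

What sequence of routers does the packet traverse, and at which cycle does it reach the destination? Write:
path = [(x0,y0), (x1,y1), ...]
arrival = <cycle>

t=0: at (2,1)
t=5: at (1,1) after W
t=10: at (0,1) after W
t=15: at (0,0) after S

path = [(2,1), (1,1), (0,1), (0,0)]
arrival = 15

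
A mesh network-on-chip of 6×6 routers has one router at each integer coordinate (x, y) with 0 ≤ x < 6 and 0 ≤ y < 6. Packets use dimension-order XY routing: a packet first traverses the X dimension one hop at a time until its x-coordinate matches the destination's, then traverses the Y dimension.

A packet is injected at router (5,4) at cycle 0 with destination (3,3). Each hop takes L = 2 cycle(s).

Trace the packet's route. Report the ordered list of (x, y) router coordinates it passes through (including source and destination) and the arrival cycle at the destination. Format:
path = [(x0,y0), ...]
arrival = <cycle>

path = [(5,4), (4,4), (3,4), (3,3)]
arrival = 6

[0] x=5 y=4 t=0
[1] x=4 y=4 t=2 →W
[2] x=3 y=4 t=4 →W
[3] x=3 y=3 t=6 →S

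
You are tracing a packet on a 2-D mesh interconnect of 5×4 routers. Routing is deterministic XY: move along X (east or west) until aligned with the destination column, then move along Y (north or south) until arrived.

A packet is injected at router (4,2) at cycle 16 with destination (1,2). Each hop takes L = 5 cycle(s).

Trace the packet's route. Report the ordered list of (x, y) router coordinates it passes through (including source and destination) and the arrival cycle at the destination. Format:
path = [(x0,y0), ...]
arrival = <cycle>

path = [(4,2), (3,2), (2,2), (1,2)]
arrival = 31

hop 0: (4,2) @ cyc 16
hop 1: (3,2) @ cyc 21  [W]
hop 2: (2,2) @ cyc 26  [W]
hop 3: (1,2) @ cyc 31  [W]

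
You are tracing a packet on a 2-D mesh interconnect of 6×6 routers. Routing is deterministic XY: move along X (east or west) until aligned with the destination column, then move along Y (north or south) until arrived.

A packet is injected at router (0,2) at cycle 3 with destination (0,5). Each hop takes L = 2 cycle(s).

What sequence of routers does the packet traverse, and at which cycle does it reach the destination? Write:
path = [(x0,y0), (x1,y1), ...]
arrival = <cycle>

path = [(0,2), (0,3), (0,4), (0,5)]
arrival = 9

src (0,2)  cyc=3
N→(0,3)  cyc=5
N→(0,4)  cyc=7
N→(0,5)  cyc=9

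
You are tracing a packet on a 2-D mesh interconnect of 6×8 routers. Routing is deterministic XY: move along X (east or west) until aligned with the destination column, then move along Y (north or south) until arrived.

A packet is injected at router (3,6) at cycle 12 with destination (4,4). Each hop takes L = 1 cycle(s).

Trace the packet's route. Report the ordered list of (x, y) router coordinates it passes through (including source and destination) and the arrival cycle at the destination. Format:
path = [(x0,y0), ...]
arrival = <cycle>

path = [(3,6), (4,6), (4,5), (4,4)]
arrival = 15

#0 — 3,6 | c12
#1 — 4,6 | c13 | E
#2 — 4,5 | c14 | S
#3 — 4,4 | c15 | S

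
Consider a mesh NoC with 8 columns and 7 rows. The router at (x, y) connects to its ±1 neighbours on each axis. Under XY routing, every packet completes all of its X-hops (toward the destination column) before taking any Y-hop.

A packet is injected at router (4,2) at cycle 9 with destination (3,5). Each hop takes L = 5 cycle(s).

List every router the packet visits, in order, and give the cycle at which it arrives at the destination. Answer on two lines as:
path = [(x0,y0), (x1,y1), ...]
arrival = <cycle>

src (4,2)  cyc=9
W→(3,2)  cyc=14
N→(3,3)  cyc=19
N→(3,4)  cyc=24
N→(3,5)  cyc=29

path = [(4,2), (3,2), (3,3), (3,4), (3,5)]
arrival = 29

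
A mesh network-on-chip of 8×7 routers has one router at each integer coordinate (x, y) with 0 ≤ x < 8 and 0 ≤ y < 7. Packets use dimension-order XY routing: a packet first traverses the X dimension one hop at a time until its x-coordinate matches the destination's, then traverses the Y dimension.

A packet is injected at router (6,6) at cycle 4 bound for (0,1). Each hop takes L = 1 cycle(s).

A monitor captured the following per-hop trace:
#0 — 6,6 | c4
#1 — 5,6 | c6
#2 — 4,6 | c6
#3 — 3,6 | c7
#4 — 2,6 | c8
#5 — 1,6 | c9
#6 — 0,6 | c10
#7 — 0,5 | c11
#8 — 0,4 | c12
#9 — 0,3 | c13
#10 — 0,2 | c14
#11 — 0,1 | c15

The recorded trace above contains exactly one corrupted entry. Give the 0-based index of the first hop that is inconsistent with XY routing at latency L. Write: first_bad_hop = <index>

[1] (-1,+0) / 2c ⇒ BAD: Δcyc=2≠L

first_bad_hop = 1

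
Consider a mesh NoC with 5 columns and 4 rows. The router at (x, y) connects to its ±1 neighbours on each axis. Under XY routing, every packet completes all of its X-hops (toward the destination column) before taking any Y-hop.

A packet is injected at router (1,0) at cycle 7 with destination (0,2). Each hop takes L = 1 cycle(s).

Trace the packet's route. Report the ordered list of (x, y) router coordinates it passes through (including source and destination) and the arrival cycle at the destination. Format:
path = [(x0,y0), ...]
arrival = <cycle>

path = [(1,0), (0,0), (0,1), (0,2)]
arrival = 10

  0. router=(1,0) cycle=7 (inject)
  1. router=(0,0) cycle=8 dir=W
  2. router=(0,1) cycle=9 dir=N
  3. router=(0,2) cycle=10 dir=N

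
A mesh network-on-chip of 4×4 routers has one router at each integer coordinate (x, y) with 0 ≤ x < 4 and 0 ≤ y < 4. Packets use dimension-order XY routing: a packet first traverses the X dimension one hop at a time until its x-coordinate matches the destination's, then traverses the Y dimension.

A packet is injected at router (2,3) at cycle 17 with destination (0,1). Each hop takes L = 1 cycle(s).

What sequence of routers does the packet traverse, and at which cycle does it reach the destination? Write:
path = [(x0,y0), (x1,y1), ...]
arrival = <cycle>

t=17: at (2,3)
t=18: at (1,3) after W
t=19: at (0,3) after W
t=20: at (0,2) after S
t=21: at (0,1) after S

path = [(2,3), (1,3), (0,3), (0,2), (0,1)]
arrival = 21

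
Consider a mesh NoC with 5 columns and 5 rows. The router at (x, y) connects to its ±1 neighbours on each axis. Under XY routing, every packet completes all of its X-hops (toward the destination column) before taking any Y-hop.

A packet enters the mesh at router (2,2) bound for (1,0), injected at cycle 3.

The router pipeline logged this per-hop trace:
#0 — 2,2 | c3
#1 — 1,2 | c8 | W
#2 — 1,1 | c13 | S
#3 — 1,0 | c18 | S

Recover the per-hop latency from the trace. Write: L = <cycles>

From hop 0 (3) to hop 1 (8): +5 cycles.
Each hop adds L, hence L = 5.

L = 5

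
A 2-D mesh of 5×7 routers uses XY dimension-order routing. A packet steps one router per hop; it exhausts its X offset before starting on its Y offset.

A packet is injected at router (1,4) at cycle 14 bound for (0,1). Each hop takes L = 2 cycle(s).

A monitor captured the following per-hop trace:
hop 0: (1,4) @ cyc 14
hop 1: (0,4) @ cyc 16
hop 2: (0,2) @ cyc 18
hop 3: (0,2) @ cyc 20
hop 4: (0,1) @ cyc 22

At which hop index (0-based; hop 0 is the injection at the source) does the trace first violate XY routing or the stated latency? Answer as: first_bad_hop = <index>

  1: Δx=-1 Δy=+0 Δt=2 [ok]
  2: Δx=+0 Δy=-2 Δt=2 [BAD: non-unit step]

first_bad_hop = 2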